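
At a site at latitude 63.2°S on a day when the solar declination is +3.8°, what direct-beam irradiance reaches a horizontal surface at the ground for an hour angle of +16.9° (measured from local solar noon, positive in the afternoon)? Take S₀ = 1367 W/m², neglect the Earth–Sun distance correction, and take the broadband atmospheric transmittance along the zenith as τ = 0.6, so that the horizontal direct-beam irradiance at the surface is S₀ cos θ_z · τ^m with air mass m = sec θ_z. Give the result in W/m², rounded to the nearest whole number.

cos θ_z = sin(-63.2°) sin(3.8°) + cos(-63.2°) cos(3.8°) cos(16.90°) = -0.0592 + 0.4305 = 0.3713.
Air mass m = 1/cos θ_z = 1/0.3713 = 2.693; τ^m = 0.6^2.693 = 0.2527.
Surface direct beam = 1367 × 0.3713 × 0.2527 = 128.26 W/m².

128 W/m²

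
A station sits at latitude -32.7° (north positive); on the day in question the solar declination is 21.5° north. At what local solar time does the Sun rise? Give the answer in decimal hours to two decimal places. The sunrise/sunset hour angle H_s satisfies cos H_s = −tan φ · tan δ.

cos H_s = −tan(-32.7°) · tan(21.5°) = 0.2529, so H_s = arccos(0.2529) = 75.35°.
Sunrise is at 12 − H_s/15 = 12 − 5.023 = 6.977 h local solar time.

6.98 h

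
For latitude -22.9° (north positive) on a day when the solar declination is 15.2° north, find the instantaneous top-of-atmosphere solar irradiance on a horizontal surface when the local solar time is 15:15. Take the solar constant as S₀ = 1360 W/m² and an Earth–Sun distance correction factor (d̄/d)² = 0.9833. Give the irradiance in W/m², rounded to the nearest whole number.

Hour angle H = 15° × (15.25 − 12) = 48.75°.
cos θ_z = sin(-22.9°) sin(15.2°) + cos(-22.9°) cos(15.2°) cos(48.75°) = -0.1020 + 0.5861 = 0.4841.
Top-of-atmosphere irradiance = S₀ (d̄/d)² cos θ_z = 1360 × 0.9833 × 0.4841 = 647.38 W/m².

647 W/m²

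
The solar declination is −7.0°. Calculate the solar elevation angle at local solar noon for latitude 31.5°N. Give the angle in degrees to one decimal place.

51.5°

At local solar noon the hour angle is zero, so the elevation is 90° − |φ − δ| = 90° − |31.5° − (-7.0°)| = 90° − 38.5° = 51.5°.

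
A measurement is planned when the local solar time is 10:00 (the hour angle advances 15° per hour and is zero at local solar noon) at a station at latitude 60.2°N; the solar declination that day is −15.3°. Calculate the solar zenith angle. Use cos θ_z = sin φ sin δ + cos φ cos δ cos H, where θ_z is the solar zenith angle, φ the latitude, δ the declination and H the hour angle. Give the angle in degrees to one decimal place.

79.3°

Hour angle H = 15° × (10 − 12) = -30.00°.
cos θ_z = sin φ sin δ + cos φ cos δ cos H = (0.8678)(-0.2639) + (0.4970)(0.9646)(0.8660) = 0.1862.
θ_z = arccos(0.1862) = 79.27°.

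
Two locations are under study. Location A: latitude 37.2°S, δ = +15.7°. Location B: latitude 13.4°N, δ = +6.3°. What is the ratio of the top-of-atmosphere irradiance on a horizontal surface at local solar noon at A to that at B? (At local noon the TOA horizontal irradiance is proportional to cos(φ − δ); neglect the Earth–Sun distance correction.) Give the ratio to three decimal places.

0.608

A: cos θ_z = cos(-37.2° − (15.7°)) = 0.6032.
B: cos θ_z = cos(13.4° − (6.3°)) = 0.9923.
Ratio A/B = 0.6032 / 0.9923 = 0.6079.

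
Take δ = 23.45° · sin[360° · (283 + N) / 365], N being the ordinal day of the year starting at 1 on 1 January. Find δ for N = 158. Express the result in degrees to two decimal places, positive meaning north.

360 × (283 + 158) / 365 = 434.959°; sin(434.959°) = 0.9657.
δ = 23.45 × 0.9657 = 22.646° ≈ +22.65°.

+22.65°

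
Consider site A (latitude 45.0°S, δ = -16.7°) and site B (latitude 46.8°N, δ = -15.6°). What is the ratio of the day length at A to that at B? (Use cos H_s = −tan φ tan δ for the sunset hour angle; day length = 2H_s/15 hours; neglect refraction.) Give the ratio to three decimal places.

A: H_s = arccos(−tan -45.0° · tan -16.7°) = 107.46°, so 2H_s/15 = 14.3280 h.
B: H_s = arccos(−tan 46.8° · tan -15.6°) = 72.70°, so 2H_s/15 = 9.6933 h.
Ratio A/B = 14.3280 / 9.6933 = 1.4781.

1.478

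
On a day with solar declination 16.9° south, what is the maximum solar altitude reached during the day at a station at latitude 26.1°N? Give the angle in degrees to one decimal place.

At local solar noon the hour angle is zero, so the elevation is 90° − |φ − δ| = 90° − |26.1° − (-16.9°)| = 90° − 43.0° = 47.0°.

47.0°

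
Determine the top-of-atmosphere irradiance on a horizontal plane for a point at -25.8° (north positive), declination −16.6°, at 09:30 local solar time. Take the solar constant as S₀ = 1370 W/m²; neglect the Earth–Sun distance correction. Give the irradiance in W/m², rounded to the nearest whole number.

1108 W/m²

Hour angle H = 15° × (9.5 − 12) = -37.50°.
cos θ_z = sin(-25.8°) sin(-16.6°) + cos(-25.8°) cos(-16.6°) cos(-37.50°) = 0.1243 + 0.6845 = 0.8088.
Top-of-atmosphere irradiance = S₀ cos θ_z = 1370 × 0.8088 = 1108.06 W/m².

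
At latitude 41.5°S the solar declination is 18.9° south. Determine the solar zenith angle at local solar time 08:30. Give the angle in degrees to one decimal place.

49.8°

Hour angle H = 15° × (8.5 − 12) = -52.50°.
cos θ_z = sin φ sin δ + cos φ cos δ cos H = (-0.6626)(-0.3239) + (0.7490)(0.9461)(0.6088) = 0.6460.
θ_z = arccos(0.6460) = 49.76°.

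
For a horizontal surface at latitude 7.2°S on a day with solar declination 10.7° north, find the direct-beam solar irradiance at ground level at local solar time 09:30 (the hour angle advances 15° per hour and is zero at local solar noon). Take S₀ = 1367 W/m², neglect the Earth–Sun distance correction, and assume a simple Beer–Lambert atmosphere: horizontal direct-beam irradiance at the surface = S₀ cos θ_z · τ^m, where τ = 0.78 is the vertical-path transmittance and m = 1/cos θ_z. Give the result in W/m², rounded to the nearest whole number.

736 W/m²

Hour angle H = 15° × (9.5 − 12) = -37.50°.
cos θ_z = sin φ sin δ + cos φ cos δ cos H = (-0.1253)(0.1857) + (0.9921)(0.9826)(0.7934) = 0.7502.
Air mass m = 1/cos θ_z = 1/0.7502 = 1.333; τ^m = 0.78^1.333 = 0.7181.
Surface direct beam = 1367 × 0.7502 × 0.7181 = 736.43 W/m².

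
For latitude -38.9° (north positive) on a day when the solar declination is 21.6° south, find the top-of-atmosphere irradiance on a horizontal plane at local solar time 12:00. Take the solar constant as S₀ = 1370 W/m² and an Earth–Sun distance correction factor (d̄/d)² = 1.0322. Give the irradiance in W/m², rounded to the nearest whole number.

Hour angle H = 15° × (12 − 12) = 0.00°.
With φ = -38.9°, δ = -21.6°, H = 0.00°: sin φ sin δ = 0.2312, cos φ cos δ cos H = 0.7236, so cos θ_z = 0.9548.
Top-of-atmosphere irradiance = S₀ (d̄/d)² cos θ_z = 1370 × 1.0322 × 0.9548 = 1350.20 W/m².

1350 W/m²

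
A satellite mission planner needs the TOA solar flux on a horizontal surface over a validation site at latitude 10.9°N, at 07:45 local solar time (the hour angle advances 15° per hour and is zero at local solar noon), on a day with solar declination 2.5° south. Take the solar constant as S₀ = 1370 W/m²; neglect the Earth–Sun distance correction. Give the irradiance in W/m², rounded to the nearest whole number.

583 W/m²

Hour angle H = 15° × (7.75 − 12) = -63.75°.
With φ = 10.9°, δ = -2.5°, H = -63.75°: sin φ sin δ = -0.0082, cos φ cos δ cos H = 0.4339, so cos θ_z = 0.4257.
Top-of-atmosphere irradiance = S₀ cos θ_z = 1370 × 0.4257 = 583.21 W/m².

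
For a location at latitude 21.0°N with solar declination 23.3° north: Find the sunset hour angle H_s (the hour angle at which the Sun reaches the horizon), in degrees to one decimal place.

−tan φ tan δ = −(0.3839)(0.4307) = -0.1653; H_s = arccos(-0.1653) = 99.51°.

99.5°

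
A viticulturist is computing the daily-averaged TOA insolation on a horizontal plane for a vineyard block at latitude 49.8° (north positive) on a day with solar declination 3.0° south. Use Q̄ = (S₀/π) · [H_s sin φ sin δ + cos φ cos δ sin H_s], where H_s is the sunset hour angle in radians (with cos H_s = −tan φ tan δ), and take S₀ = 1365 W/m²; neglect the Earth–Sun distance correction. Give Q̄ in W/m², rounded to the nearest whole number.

cos H_s = −tan(49.8°) · tan(-3.0°) = 0.0620, so H_s = arccos(0.0620) = 86.45°. In radians, H_s = 1.5088.
H_s sin φ sin δ = 1.5088 × 0.7638 × -0.0523 = -0.0603.
cos φ cos δ sin H_s = 0.6455 × 0.9986 × 0.9981 = 0.6434.
Q̄ = (1365/π) × (-0.0603 + 0.6434) = 434.49 × 0.5831 = 253.35 W/m².

253 W/m²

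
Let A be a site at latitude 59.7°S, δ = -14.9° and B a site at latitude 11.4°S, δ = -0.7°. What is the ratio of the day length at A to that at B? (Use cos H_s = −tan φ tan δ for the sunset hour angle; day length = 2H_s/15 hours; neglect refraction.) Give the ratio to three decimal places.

A: H_s = arccos(−tan -59.7° · tan -14.9°) = 117.09°, so 2H_s/15 = 15.6120 h.
B: H_s = arccos(−tan -11.4° · tan -0.7°) = 90.14°, so 2H_s/15 = 12.0187 h.
Ratio A/B = 15.6120 / 12.0187 = 1.2990.

1.299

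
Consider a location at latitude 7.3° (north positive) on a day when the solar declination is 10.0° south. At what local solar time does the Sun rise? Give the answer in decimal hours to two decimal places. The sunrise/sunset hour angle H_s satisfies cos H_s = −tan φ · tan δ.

6.09 h

−tan φ tan δ = −(0.1281)(-0.1763) = 0.0226; H_s = arccos(0.0226) = 88.71°.
Sunrise is at 12 − H_s/15 = 12 − 5.914 = 6.086 h local solar time.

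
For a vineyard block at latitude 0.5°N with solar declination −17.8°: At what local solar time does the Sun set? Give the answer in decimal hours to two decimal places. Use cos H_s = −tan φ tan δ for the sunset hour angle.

17.99 h

−tan φ tan δ = −(0.0087)(-0.3211) = 0.0028; H_s = arccos(0.0028) = 89.84°.
Sunset is at 12 + H_s/15 = 12 + 5.989 = 17.989 h local solar time.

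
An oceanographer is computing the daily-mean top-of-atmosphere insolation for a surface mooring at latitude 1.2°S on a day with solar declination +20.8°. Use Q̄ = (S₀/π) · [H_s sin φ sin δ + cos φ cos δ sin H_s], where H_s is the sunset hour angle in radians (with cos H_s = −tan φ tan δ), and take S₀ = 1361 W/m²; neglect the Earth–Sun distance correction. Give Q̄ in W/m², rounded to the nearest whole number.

The sunset hour angle satisfies cos H_s = −tan φ tan δ = 0.0080, giving H_s = 89.54°. In radians, H_s = 1.5628.
H_s sin φ sin δ = 1.5628 × -0.0209 × 0.3551 = -0.0116.
cos φ cos δ sin H_s = 0.9998 × 0.9348 × 1.0000 = 0.9346.
Q̄ = (1361/π) × (-0.0116 + 0.9346) = 433.22 × 0.9230 = 399.86 W/m².

400 W/m²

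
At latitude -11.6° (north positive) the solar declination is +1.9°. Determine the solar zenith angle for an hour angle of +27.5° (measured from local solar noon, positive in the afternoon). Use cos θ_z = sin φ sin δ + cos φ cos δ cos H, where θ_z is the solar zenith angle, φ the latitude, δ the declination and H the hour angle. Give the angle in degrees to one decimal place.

30.5°

cos θ_z = sin(-11.6°) sin(1.9°) + cos(-11.6°) cos(1.9°) cos(27.50°) = -0.0067 + 0.8684 = 0.8617.
θ_z = arccos(0.8617) = 30.49°.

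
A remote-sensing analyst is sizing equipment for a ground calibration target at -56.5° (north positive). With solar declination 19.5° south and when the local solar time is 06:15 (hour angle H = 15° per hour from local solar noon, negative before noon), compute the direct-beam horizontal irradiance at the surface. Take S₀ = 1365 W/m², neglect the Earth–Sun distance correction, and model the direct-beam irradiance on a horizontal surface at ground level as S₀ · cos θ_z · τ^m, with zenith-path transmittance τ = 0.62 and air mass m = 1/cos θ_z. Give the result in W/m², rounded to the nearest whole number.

92 W/m²

Hour angle H = 15° × (6.25 − 12) = -86.25°.
cos θ_z = sin(-56.5°) sin(-19.5°) + cos(-56.5°) cos(-19.5°) cos(-86.25°) = 0.2784 + 0.0340 = 0.3124.
Air mass m = 1/cos θ_z = 1/0.3124 = 3.201; τ^m = 0.62^3.201 = 0.2165.
Surface direct beam = 1365 × 0.3124 × 0.2165 = 92.32 W/m².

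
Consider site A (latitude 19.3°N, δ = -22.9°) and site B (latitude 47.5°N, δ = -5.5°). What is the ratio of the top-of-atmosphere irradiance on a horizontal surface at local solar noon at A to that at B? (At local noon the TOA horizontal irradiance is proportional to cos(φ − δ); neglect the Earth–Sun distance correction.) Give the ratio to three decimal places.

A: cos θ_z = cos(19.3° − (-22.9°)) = 0.7408.
B: cos θ_z = cos(47.5° − (-5.5°)) = 0.6018.
Ratio A/B = 0.7408 / 0.6018 = 1.2310.

1.231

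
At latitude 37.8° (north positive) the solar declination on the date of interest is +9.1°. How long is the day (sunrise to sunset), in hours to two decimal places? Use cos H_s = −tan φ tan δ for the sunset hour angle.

12.95 hours

cos H_s = −tan(37.8°) · tan(9.1°) = -0.1242, so H_s = arccos(-0.1242) = 97.13°.
Day length = 2 H_s / 15° h⁻¹ = 194.26° / 15 = 12.951 h.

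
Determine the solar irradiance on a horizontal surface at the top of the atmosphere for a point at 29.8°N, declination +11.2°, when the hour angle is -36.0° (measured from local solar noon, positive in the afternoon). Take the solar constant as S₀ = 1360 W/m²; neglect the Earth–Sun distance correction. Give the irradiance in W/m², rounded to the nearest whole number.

With φ = 29.8°, δ = 11.2°, H = -36.00°: sin φ sin δ = 0.0965, cos φ cos δ cos H = 0.6887, so cos θ_z = 0.7852.
Top-of-atmosphere irradiance = S₀ cos θ_z = 1360 × 0.7852 = 1067.87 W/m².

1068 W/m²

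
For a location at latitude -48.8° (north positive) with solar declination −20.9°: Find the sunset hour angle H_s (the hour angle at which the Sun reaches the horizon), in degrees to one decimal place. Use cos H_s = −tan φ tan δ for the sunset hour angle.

−tan φ tan δ = −(-1.1423)(-0.3819) = -0.4362; H_s = arccos(-0.4362) = 115.86°.

115.9°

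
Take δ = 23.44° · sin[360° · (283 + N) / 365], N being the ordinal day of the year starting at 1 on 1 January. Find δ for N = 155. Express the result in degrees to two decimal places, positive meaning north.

+22.29°

360 × (283 + 155) / 365 = 432.000°; sin(432.000°) = 0.9511.
δ = 23.44 × 0.9511 = 22.294° ≈ +22.29°.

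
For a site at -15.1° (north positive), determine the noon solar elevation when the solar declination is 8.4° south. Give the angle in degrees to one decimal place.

83.3°

At local solar noon the hour angle is zero, so the elevation is 90° − |φ − δ| = 90° − |-15.1° − (-8.4°)| = 90° − 6.7° = 83.3°.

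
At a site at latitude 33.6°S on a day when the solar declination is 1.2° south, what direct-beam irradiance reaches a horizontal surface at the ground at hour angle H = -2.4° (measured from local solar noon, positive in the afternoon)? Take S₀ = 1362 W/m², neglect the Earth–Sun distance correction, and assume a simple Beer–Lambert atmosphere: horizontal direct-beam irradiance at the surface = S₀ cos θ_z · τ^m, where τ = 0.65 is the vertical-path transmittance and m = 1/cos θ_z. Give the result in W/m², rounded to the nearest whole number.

cos θ_z = sin φ sin δ + cos φ cos δ cos H = (-0.5534)(-0.0209) + (0.8329)(0.9998)(0.9991) = 0.8436.
Air mass m = 1/cos θ_z = 1/0.8436 = 1.185; τ^m = 0.65^1.185 = 0.6002.
Surface direct beam = 1362 × 0.8436 × 0.6002 = 689.62 W/m².

690 W/m²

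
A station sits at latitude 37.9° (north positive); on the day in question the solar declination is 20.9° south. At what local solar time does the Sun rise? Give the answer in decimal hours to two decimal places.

−tan φ tan δ = −(0.7785)(-0.3819) = 0.2973; H_s = arccos(0.2973) = 72.70°.
Sunrise is at 12 − H_s/15 = 12 − 4.847 = 7.153 h local solar time.

7.15 h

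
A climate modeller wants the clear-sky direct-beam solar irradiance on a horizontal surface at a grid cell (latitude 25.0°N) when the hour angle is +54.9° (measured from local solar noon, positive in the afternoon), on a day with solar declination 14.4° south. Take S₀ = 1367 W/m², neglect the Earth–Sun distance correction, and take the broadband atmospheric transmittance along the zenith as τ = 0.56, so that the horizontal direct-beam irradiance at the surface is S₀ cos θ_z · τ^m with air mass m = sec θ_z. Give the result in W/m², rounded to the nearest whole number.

cos θ_z = sin(25.0°) sin(-14.4°) + cos(25.0°) cos(-14.4°) cos(54.90°) = -0.1051 + 0.5048 = 0.3997.
Air mass m = 1/cos θ_z = 1/0.3997 = 2.502; τ^m = 0.56^2.502 = 0.2344.
Surface direct beam = 1367 × 0.3997 × 0.2344 = 128.07 W/m².

128 W/m²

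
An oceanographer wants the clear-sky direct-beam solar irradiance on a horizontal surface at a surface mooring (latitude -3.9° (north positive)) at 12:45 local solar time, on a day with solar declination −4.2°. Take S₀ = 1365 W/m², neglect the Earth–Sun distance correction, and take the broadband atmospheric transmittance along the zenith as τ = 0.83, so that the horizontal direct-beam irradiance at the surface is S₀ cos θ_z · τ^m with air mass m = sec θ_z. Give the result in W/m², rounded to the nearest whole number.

1107 W/m²

Hour angle H = 15° × (12.75 − 12) = 11.25°.
With φ = -3.9°, δ = -4.2°, H = 11.25°: sin φ sin δ = 0.0050, cos φ cos δ cos H = 0.9759, so cos θ_z = 0.9809.
Air mass m = 1/cos θ_z = 1/0.9809 = 1.019; τ^m = 0.83^1.019 = 0.8271.
Surface direct beam = 1365 × 0.9809 × 0.8271 = 1107.43 W/m².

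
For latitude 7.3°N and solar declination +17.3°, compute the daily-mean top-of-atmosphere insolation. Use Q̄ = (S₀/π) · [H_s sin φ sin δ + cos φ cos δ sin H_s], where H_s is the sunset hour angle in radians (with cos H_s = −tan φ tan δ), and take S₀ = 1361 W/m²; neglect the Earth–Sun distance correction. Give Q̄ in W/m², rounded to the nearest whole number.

436 W/m²

cos H_s = −tan(7.3°) · tan(17.3°) = -0.0399, so H_s = arccos(-0.0399) = 92.29°. In radians, H_s = 1.6108.
H_s sin φ sin δ = 1.6108 × 0.1271 × 0.2974 = 0.0609.
cos φ cos δ sin H_s = 0.9919 × 0.9548 × 0.9992 = 0.9463.
Q̄ = (1361/π) × (0.0609 + 0.9463) = 433.22 × 1.0072 = 436.34 W/m².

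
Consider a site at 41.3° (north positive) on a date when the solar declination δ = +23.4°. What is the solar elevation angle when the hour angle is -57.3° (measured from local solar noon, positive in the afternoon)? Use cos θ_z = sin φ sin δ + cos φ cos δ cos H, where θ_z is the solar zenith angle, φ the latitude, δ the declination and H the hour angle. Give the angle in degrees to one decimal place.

cos θ_z = sin(41.3°) sin(23.4°) + cos(41.3°) cos(23.4°) cos(-57.30°) = 0.2621 + 0.3725 = 0.6346.
θ_z = arccos(0.6346) = 50.61°, so the elevation is 90° − 50.61° = 39.39°.

39.4°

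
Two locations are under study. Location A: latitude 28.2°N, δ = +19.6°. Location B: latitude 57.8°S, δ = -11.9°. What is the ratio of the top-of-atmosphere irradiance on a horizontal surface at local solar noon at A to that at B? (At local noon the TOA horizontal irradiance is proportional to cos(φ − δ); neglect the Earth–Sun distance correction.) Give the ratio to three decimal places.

1.421

A: cos θ_z = cos(28.2° − (19.6°)) = 0.9888.
B: cos θ_z = cos(-57.8° − (-11.9°)) = 0.6959.
Ratio A/B = 0.9888 / 0.6959 = 1.4209.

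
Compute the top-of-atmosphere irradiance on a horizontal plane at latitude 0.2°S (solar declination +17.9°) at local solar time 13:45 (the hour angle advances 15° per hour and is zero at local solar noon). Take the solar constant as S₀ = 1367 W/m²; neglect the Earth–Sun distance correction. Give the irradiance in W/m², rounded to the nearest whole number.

Hour angle H = 15° × (13.75 − 12) = 26.25°.
cos θ_z = sin φ sin δ + cos φ cos δ cos H = (-0.0035)(0.3074) + (1.0000)(0.9516)(0.8969) = 0.8524.
Top-of-atmosphere irradiance = S₀ cos θ_z = 1367 × 0.8524 = 1165.23 W/m².

1165 W/m²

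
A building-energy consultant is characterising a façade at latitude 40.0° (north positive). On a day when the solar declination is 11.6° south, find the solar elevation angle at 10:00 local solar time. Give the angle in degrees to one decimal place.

Hour angle H = 15° × (10 − 12) = -30.00°.
cos θ_z = sin φ sin δ + cos φ cos δ cos H = (0.6428)(-0.2011) + (0.7660)(0.9796)(0.8660) = 0.5206.
θ_z = arccos(0.5206) = 58.63°, so the elevation is 90° − 58.63° = 31.37°.

31.4°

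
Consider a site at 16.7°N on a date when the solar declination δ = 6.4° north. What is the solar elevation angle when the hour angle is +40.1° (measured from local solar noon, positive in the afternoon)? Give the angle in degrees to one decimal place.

49.5°

With φ = 16.7°, δ = 6.4°, H = 40.10°: sin φ sin δ = 0.0320, cos φ cos δ cos H = 0.7281, so cos θ_z = 0.7601.
θ_z = arccos(0.7601) = 40.53°, so the elevation is 90° − 40.53° = 49.47°.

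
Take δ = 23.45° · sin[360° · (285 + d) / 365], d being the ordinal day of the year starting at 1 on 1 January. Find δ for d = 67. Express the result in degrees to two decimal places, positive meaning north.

-5.20°

360 × (285 + 67) / 365 = 347.178°; sin(347.178°) = -0.2219.
δ = 23.45 × -0.2219 = -5.204° ≈ -5.20°.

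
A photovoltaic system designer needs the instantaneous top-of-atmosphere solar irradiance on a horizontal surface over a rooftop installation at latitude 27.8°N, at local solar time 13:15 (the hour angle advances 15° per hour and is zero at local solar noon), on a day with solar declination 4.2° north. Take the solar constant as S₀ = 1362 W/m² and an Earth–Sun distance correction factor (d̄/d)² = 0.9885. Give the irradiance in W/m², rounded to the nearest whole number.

Hour angle H = 15° × (13.25 − 12) = 18.75°.
With φ = 27.8°, δ = 4.2°, H = 18.75°: sin φ sin δ = 0.0342, cos φ cos δ cos H = 0.8354, so cos θ_z = 0.8696.
Top-of-atmosphere irradiance = S₀ (d̄/d)² cos θ_z = 1362 × 0.9885 × 0.8696 = 1170.77 W/m².

1171 W/m²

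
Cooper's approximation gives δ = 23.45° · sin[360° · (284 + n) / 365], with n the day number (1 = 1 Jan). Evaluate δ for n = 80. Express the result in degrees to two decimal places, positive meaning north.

360 × (284 + 80) / 365 = 359.014°; sin(359.014°) = -0.0172.
δ = 23.45 × -0.0172 = -0.403° ≈ -0.40°.

-0.40°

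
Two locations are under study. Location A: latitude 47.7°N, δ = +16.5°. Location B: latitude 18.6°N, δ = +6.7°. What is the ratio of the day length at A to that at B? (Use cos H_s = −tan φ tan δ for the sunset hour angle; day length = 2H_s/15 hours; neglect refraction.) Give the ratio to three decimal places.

A: H_s = arccos(−tan 47.7° · tan 16.5°) = 109.00°, so 2H_s/15 = 14.5333 h.
B: H_s = arccos(−tan 18.6° · tan 6.7°) = 92.27°, so 2H_s/15 = 12.3027 h.
Ratio A/B = 14.5333 / 12.3027 = 1.1813.

1.181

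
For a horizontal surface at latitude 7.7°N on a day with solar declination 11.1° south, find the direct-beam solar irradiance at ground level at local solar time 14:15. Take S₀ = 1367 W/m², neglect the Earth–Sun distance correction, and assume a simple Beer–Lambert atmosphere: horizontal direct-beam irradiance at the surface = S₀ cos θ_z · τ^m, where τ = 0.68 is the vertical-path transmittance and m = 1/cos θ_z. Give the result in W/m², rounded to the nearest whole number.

Hour angle H = 15° × (14.25 − 12) = 33.75°.
cos θ_z = sin φ sin δ + cos φ cos δ cos H = (0.1340)(-0.1925) + (0.9910)(0.9813)(0.8315) = 0.7828.
Air mass m = 1/cos θ_z = 1/0.7828 = 1.277; τ^m = 0.68^1.277 = 0.6111.
Surface direct beam = 1367 × 0.7828 × 0.6111 = 653.93 W/m².

654 W/m²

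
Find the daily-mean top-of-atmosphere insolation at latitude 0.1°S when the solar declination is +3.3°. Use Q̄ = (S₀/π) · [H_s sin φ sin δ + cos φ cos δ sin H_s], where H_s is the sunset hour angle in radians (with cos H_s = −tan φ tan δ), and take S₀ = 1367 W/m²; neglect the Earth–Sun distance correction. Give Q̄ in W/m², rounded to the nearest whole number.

434 W/m²

−tan φ tan δ = −(-0.0017)(0.0577) = 0.0001; H_s = arccos(0.0001) = 89.99°. In radians, H_s = 1.5706.
H_s sin φ sin δ = 1.5706 × -0.0017 × 0.0576 = -0.0002.
cos φ cos δ sin H_s = 1.0000 × 0.9983 × 1.0000 = 0.9983.
Q̄ = (1367/π) × (-0.0002 + 0.9983) = 435.13 × 0.9981 = 434.30 W/m².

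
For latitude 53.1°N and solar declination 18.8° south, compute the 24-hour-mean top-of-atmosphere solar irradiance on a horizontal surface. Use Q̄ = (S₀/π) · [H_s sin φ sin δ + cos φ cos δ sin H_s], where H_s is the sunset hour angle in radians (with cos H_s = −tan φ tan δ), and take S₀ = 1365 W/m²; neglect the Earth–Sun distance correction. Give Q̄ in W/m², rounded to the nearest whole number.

−tan φ tan δ = −(1.3319)(-0.3404) = 0.4534; H_s = arccos(0.4534) = 63.04°. In radians, H_s = 1.1003.
H_s sin φ sin δ = 1.1003 × 0.7997 × -0.3223 = -0.2836.
cos φ cos δ sin H_s = 0.6004 × 0.9466 × 0.8913 = 0.5066.
Q̄ = (1365/π) × (-0.2836 + 0.5066) = 434.49 × 0.2230 = 96.89 W/m².

97 W/m²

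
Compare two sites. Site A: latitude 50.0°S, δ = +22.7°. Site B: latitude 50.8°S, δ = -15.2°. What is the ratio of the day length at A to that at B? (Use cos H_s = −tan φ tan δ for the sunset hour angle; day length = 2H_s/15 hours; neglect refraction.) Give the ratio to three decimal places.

A: H_s = arccos(−tan -50.0° · tan 22.7°) = 60.10°, so 2H_s/15 = 8.0133 h.
B: H_s = arccos(−tan -50.8° · tan -15.2°) = 109.46°, so 2H_s/15 = 14.5947 h.
Ratio A/B = 8.0133 / 14.5947 = 0.5491.

0.549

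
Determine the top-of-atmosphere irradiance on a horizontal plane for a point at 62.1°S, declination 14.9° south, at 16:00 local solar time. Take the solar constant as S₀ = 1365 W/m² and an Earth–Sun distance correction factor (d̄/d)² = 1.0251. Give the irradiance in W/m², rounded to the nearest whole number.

634 W/m²

Hour angle H = 15° × (16 − 12) = 60.00°.
cos θ_z = sin(-62.1°) sin(-14.9°) + cos(-62.1°) cos(-14.9°) cos(60.00°) = 0.2272 + 0.2261 = 0.4533.
Top-of-atmosphere irradiance = S₀ (d̄/d)² cos θ_z = 1365 × 1.0251 × 0.4533 = 634.29 W/m².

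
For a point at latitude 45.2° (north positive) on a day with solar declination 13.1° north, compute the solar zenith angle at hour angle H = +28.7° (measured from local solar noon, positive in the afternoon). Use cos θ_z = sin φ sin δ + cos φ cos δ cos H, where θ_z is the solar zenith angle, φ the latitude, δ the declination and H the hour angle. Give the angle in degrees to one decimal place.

40.3°

With φ = 45.2°, δ = 13.1°, H = 28.70°: sin φ sin δ = 0.1608, cos φ cos δ cos H = 0.6020, so cos θ_z = 0.7628.
θ_z = arccos(0.7628) = 40.29°.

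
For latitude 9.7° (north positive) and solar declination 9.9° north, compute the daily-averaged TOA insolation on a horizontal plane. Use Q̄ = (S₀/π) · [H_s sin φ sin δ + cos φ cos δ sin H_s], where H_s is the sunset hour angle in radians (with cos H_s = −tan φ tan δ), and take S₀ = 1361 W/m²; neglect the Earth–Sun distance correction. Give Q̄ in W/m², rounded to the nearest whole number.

cos H_s = −tan(9.7°) · tan(9.9°) = -0.0298, so H_s = arccos(-0.0298) = 91.71°. In radians, H_s = 1.6006.
H_s sin φ sin δ = 1.6006 × 0.1685 × 0.1719 = 0.0464.
cos φ cos δ sin H_s = 0.9857 × 0.9851 × 0.9996 = 0.9706.
Q̄ = (1361/π) × (0.0464 + 0.9706) = 433.22 × 1.0170 = 440.58 W/m².

441 W/m²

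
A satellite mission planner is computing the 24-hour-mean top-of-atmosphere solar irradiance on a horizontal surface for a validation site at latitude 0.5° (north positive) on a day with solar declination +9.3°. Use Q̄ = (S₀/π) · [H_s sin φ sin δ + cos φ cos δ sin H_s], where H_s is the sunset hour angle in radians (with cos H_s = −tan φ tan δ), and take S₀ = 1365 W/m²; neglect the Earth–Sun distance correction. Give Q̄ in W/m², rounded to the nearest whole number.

430 W/m²

−tan φ tan δ = −(0.0087)(0.1638) = -0.0014; H_s = arccos(-0.0014) = 90.08°. In radians, H_s = 1.5722.
H_s sin φ sin δ = 1.5722 × 0.0087 × 0.1616 = 0.0022.
cos φ cos δ sin H_s = 1.0000 × 0.9869 × 1.0000 = 0.9869.
Q̄ = (1365/π) × (0.0022 + 0.9869) = 434.49 × 0.9891 = 429.75 W/m².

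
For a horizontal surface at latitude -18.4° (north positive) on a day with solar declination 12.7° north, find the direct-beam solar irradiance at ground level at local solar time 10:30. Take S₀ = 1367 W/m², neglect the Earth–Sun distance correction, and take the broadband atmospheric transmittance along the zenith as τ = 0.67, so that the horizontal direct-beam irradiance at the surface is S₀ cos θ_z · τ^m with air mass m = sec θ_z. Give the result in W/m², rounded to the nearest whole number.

645 W/m²

Hour angle H = 15° × (10.5 − 12) = -22.50°.
cos θ_z = sin φ sin δ + cos φ cos δ cos H = (-0.3156)(0.2198) + (0.9489)(0.9755)(0.9239) = 0.7858.
Air mass m = 1/cos θ_z = 1/0.7858 = 1.273; τ^m = 0.67^1.273 = 0.6006.
Surface direct beam = 1367 × 0.7858 × 0.6006 = 645.16 W/m².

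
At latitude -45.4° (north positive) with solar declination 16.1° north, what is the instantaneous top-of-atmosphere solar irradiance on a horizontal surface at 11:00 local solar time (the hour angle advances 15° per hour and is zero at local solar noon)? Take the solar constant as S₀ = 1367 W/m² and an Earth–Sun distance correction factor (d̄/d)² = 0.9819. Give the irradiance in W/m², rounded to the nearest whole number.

610 W/m²

Hour angle H = 15° × (11 − 12) = -15.00°.
cos θ_z = sin φ sin δ + cos φ cos δ cos H = (-0.7120)(0.2773) + (0.7022)(0.9608)(0.9659) = 0.4542.
Top-of-atmosphere irradiance = S₀ (d̄/d)² cos θ_z = 1367 × 0.9819 × 0.4542 = 609.65 W/m².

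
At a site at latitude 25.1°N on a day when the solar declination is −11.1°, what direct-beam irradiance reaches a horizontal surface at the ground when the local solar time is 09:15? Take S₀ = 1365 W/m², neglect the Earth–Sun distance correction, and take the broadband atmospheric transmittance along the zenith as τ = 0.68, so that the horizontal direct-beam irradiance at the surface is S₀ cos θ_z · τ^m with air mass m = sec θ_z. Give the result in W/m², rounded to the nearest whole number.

415 W/m²

Hour angle H = 15° × (9.25 − 12) = -41.25°.
cos θ_z = sin(25.1°) sin(-11.1°) + cos(25.1°) cos(-11.1°) cos(-41.25°) = -0.0817 + 0.6681 = 0.5864.
Air mass m = 1/cos θ_z = 1/0.5864 = 1.705; τ^m = 0.68^1.705 = 0.5181.
Surface direct beam = 1365 × 0.5864 × 0.5181 = 414.71 W/m².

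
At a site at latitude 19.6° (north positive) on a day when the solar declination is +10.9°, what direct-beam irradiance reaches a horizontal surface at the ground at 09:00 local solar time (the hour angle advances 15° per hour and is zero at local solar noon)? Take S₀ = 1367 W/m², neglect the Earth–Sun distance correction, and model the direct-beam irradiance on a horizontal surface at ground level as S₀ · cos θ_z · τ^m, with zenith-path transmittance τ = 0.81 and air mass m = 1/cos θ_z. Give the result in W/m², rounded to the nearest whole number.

731 W/m²

Hour angle H = 15° × (9 − 12) = -45.00°.
cos θ_z = sin φ sin δ + cos φ cos δ cos H = (0.3355)(0.1891) + (0.9421)(0.9820)(0.7071) = 0.7176.
Air mass m = 1/cos θ_z = 1/0.7176 = 1.394; τ^m = 0.81^1.394 = 0.7455.
Surface direct beam = 1367 × 0.7176 × 0.7455 = 731.31 W/m².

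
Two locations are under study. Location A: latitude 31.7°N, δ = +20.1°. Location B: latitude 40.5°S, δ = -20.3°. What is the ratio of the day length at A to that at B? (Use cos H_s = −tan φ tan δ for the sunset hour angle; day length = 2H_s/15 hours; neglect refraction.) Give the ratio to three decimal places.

0.951

A: H_s = arccos(−tan 31.7° · tan 20.1°) = 103.06°, so 2H_s/15 = 13.7413 h.
B: H_s = arccos(−tan -40.5° · tan -20.3°) = 108.42°, so 2H_s/15 = 14.4560 h.
Ratio A/B = 13.7413 / 14.4560 = 0.9506.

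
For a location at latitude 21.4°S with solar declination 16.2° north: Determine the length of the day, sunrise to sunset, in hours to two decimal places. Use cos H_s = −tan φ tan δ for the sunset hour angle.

11.13 hours

cos H_s = −tan(-21.4°) · tan(16.2°) = 0.1139, so H_s = arccos(0.1139) = 83.46°.
Day length = 2 H_s / 15° h⁻¹ = 166.92° / 15 = 11.128 h.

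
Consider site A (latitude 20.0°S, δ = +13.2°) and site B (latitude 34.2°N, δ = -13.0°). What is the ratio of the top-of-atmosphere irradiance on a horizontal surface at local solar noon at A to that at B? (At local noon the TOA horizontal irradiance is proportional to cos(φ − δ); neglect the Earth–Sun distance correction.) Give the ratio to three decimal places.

1.232

A: cos θ_z = cos(-20.0° − (13.2°)) = 0.8368.
B: cos θ_z = cos(34.2° − (-13.0°)) = 0.6794.
Ratio A/B = 0.8368 / 0.6794 = 1.2317.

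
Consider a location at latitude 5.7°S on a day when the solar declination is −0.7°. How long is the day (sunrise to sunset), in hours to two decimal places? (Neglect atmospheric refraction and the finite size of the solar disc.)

12.01 hours

−tan φ tan δ = −(-0.0998)(-0.0122) = -0.0012; H_s = arccos(-0.0012) = 90.07°.
Day length = 2 H_s / 15° h⁻¹ = 180.14° / 15 = 12.009 h.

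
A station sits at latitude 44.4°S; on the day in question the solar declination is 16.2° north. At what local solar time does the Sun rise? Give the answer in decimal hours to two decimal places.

The sunset hour angle satisfies cos H_s = −tan φ tan δ = 0.2845, giving H_s = 73.47°.
Sunrise is at 12 − H_s/15 = 12 − 4.898 = 7.102 h local solar time.

7.10 h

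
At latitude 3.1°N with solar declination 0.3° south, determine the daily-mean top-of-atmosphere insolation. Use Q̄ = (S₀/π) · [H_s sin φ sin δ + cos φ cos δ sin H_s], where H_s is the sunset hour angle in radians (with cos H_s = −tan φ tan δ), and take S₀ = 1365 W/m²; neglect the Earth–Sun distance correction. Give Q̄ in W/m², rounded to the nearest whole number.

The sunset hour angle satisfies cos H_s = −tan φ tan δ = 0.0003, giving H_s = 89.98°. In radians, H_s = 1.5704.
H_s sin φ sin δ = 1.5704 × 0.0541 × -0.0052 = -0.0004.
cos φ cos δ sin H_s = 0.9985 × 1.0000 × 1.0000 = 0.9985.
Q̄ = (1365/π) × (-0.0004 + 0.9985) = 434.49 × 0.9981 = 433.66 W/m².

434 W/m²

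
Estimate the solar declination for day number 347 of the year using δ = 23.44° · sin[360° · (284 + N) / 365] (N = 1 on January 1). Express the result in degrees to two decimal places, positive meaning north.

360 × (284 + 347) / 365 = 622.356°; sin(622.356°) = -0.9911.
δ = 23.44 × -0.9911 = -23.231° ≈ -23.23°.

-23.23°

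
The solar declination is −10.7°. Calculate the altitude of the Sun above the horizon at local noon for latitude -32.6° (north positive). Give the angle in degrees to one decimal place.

At local solar noon the hour angle is zero, so the elevation is 90° − |φ − δ| = 90° − |-32.6° − (-10.7°)| = 90° − 21.9° = 68.1°.

68.1°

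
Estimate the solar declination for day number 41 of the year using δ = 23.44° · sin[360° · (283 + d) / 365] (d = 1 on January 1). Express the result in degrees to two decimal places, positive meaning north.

-15.20°

360 × (283 + 41) / 365 = 319.562°; sin(319.562°) = -0.6486.
δ = 23.44 × -0.6486 = -15.203° ≈ -15.20°.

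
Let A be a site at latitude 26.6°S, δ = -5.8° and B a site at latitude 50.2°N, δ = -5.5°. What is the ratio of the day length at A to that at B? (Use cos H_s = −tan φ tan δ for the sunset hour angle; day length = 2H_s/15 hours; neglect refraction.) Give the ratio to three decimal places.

A: H_s = arccos(−tan -26.6° · tan -5.8°) = 92.92°, so 2H_s/15 = 12.3893 h.
B: H_s = arccos(−tan 50.2° · tan -5.5°) = 83.36°, so 2H_s/15 = 11.1147 h.
Ratio A/B = 12.3893 / 11.1147 = 1.1147.

1.115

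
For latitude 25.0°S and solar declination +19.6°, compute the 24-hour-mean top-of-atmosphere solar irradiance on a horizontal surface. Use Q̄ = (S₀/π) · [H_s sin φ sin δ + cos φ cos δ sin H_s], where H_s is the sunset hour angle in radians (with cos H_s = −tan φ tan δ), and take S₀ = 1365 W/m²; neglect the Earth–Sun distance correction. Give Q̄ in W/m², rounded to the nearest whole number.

279 W/m²

The sunset hour angle satisfies cos H_s = −tan φ tan δ = 0.1660, giving H_s = 80.44°. In radians, H_s = 1.4039.
H_s sin φ sin δ = 1.4039 × -0.4226 × 0.3355 = -0.1990.
cos φ cos δ sin H_s = 0.9063 × 0.9421 × 0.9861 = 0.8420.
Q̄ = (1365/π) × (-0.1990 + 0.8420) = 434.49 × 0.6430 = 279.38 W/m².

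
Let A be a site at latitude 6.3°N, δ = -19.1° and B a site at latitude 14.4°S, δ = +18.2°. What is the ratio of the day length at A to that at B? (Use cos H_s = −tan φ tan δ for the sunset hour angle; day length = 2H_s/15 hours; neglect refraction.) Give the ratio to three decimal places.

1.031

A: H_s = arccos(−tan 6.3° · tan -19.1°) = 87.81°, so 2H_s/15 = 11.7080 h.
B: H_s = arccos(−tan -14.4° · tan 18.2°) = 85.16°, so 2H_s/15 = 11.3547 h.
Ratio A/B = 11.7080 / 11.3547 = 1.0311.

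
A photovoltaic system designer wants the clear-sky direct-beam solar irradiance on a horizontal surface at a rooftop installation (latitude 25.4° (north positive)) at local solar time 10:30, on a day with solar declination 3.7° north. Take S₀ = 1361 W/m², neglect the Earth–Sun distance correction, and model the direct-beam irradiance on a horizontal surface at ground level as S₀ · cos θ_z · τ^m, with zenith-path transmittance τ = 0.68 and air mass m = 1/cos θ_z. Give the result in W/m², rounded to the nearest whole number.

748 W/m²

Hour angle H = 15° × (10.5 − 12) = -22.50°.
With φ = 25.4°, δ = 3.7°, H = -22.50°: sin φ sin δ = 0.0277, cos φ cos δ cos H = 0.8328, so cos θ_z = 0.8605.
Air mass m = 1/cos θ_z = 1/0.8605 = 1.162; τ^m = 0.68^1.162 = 0.6388.
Surface direct beam = 1361 × 0.8605 × 0.6388 = 748.12 W/m².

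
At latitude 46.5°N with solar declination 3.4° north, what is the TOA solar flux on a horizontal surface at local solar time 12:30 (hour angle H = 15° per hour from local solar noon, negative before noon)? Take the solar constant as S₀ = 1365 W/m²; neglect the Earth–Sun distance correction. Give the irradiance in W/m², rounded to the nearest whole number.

989 W/m²

Hour angle H = 15° × (12.5 − 12) = 7.50°.
With φ = 46.5°, δ = 3.4°, H = 7.50°: sin φ sin δ = 0.0430, cos φ cos δ cos H = 0.6813, so cos θ_z = 0.7243.
Top-of-atmosphere irradiance = S₀ cos θ_z = 1365 × 0.7243 = 988.67 W/m².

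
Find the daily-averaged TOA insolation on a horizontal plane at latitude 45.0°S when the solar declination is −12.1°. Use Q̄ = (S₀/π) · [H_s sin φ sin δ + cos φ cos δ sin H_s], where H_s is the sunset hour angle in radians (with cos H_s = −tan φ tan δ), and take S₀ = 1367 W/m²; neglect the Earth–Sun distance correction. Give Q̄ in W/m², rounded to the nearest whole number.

−tan φ tan δ = −(-1.0000)(-0.2144) = -0.2144; H_s = arccos(-0.2144) = 102.38°. In radians, H_s = 1.7869.
H_s sin φ sin δ = 1.7869 × -0.7071 × -0.2096 = 0.2648.
cos φ cos δ sin H_s = 0.7071 × 0.9778 × 0.9767 = 0.6753.
Q̄ = (1367/π) × (0.2648 + 0.6753) = 435.13 × 0.9401 = 409.07 W/m².

409 W/m²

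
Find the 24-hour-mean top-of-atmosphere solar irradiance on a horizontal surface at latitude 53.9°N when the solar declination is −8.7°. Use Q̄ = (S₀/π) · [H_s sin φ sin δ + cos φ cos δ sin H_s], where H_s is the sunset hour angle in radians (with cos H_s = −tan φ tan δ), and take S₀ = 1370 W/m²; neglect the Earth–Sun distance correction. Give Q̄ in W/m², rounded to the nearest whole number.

176 W/m²

−tan φ tan δ = −(1.3713)(-0.1530) = 0.2098; H_s = arccos(0.2098) = 77.89°. In radians, H_s = 1.3594.
H_s sin φ sin δ = 1.3594 × 0.8080 × -0.1513 = -0.1662.
cos φ cos δ sin H_s = 0.5892 × 0.9885 × 0.9777 = 0.5694.
Q̄ = (1370/π) × (-0.1662 + 0.5694) = 436.08 × 0.4032 = 175.83 W/m².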